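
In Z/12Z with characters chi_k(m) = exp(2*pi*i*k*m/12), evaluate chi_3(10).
chi_3(10) = zeta_12^30 = -1

Why: chi_3(10) = zeta_12^(3*10) = zeta_12^30. Since zeta_12^12 = 1, this equals zeta_12^6 = exp(2*pi*i*6/12) = -1.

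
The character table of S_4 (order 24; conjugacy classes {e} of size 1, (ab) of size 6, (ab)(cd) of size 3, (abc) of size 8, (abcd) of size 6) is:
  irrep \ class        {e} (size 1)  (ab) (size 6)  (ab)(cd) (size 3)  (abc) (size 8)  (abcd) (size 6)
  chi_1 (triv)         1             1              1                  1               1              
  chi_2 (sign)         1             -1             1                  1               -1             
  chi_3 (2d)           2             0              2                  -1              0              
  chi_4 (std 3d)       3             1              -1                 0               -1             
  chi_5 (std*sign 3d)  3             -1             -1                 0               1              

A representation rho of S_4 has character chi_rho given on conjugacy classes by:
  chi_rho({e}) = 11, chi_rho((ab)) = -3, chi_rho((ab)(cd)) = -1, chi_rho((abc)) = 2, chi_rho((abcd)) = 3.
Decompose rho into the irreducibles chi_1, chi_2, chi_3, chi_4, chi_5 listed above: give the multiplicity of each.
Multiplicities: chi_1: 1, chi_2: 1, chi_3: 0, chi_4: 0, chi_5: 3.

Explanation: Use <chi_rho, chi> = (1/|G|) sum_C |C| * chi_rho(C) * conj(chi(C)) with |G| = 24 for each irreducible chi in the table:
  <chi_rho, chi_1> = (1/24)[1*(11)*conj(1) + 6*(-3)*conj(1) + 3*(-1)*conj(1) + 8*(2)*conj(1) + 6*(3)*conj(1)]
      = (1/24)[(11) + (-18) + (-3) + (16) + (18)] = 24/24 = 1
  <chi_rho, chi_2> = (1/24)[1*(11)*conj(1) + 6*(-3)*conj(-1) + 3*(-1)*conj(1) + 8*(2)*conj(1) + 6*(3)*conj(-1)]
      = (1/24)[(11) + (18) + (-3) + (16) + (-18)] = 24/24 = 1
  <chi_rho, chi_3> = (1/24)[1*(11)*conj(2) + 6*(-3)*conj(0) + 3*(-1)*conj(2) + 8*(2)*conj(-1) + 6*(3)*conj(0)]
      = (1/24)[(22) + (0) + (-6) + (-16) + (0)] = 0/24 = 0
  <chi_rho, chi_4> = (1/24)[1*(11)*conj(3) + 6*(-3)*conj(1) + 3*(-1)*conj(-1) + 8*(2)*conj(0) + 6*(3)*conj(-1)]
      = (1/24)[(33) + (-18) + (3) + (0) + (-18)] = 0/24 = 0
  <chi_rho, chi_5> = (1/24)[1*(11)*conj(3) + 6*(-3)*conj(-1) + 3*(-1)*conj(-1) + 8*(2)*conj(0) + 6*(3)*conj(1)]
      = (1/24)[(33) + (18) + (3) + (0) + (18)] = 72/24 = 3
Dimension check: dim(rho) = sum (mult * dim) = 1*1 + 1*1 + 0*2 + 0*3 + 3*3 = 11 = chi_rho(e) = 11.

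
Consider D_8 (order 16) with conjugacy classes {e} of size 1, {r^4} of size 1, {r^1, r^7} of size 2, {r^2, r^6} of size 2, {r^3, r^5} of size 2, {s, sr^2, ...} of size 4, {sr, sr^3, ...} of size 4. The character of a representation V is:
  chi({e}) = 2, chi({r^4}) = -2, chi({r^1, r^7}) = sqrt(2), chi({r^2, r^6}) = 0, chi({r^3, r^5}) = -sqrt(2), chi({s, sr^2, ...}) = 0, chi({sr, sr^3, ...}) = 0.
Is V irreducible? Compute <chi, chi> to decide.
Irreducible: <chi, chi> = 1.

<chi, chi> = (1/|G|) sum_C |C| * |chi(C)|^2 = (1/16)[1*|2|^2 + 1*|-2|^2 + 2*|sqrt(2)|^2 + 2*|0|^2 + 2*|-sqrt(2)|^2 + 4*|0|^2 + 4*|0|^2]
  = (1/16)[(4) + (4) + (4) + (0) + (4) + (0) + (0)] = 16/16 = 1.
A character is irreducible iff <chi, chi> = 1, so this representation is irreducible.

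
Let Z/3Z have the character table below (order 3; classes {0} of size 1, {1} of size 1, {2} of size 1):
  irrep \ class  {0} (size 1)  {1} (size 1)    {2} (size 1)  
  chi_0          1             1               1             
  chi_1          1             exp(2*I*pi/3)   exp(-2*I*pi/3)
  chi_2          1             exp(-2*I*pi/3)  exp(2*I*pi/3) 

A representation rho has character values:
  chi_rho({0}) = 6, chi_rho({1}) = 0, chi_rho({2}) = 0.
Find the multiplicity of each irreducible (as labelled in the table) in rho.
Multiplicities: chi_0: 2, chi_1: 2, chi_2: 2.

Proof sketch: Use <chi_rho, chi> = (1/|G|) sum_C |C| * chi_rho(C) * conj(chi(C)) with |G| = 3 for each irreducible chi in the table:
  <chi_rho, chi_0> = (1/3)[1*(6)*conj(1) + 1*(0)*conj(1) + 1*(0)*conj(1)]
      = (1/3)[(6) + (0) + (0)] = 6/3 = 2
  <chi_rho, chi_1> = (1/3)[1*(6)*conj(1) + 1*(0)*conj(exp(2*I*pi/3)) + 1*(0)*conj(exp(-2*I*pi/3))]
      = (1/3)[(6) + (0) + (0)] = 6/3 = 2
  <chi_rho, chi_2> = (1/3)[1*(6)*conj(1) + 1*(0)*conj(exp(-2*I*pi/3)) + 1*(0)*conj(exp(2*I*pi/3))]
      = (1/3)[(6) + (0) + (0)] = 6/3 = 2
(Exp terms are combined using exp(i*s)*conj(exp(i*t)) = exp(i*(s-t)), and sums of them are collapsed using the identity that for every m > 1 the m distinct m-th roots of unity sum to 0, e.g. 1 + exp(2*I*pi/3) + exp(-2*I*pi/3) = 0.)
Dimension check: dim(rho) = sum (mult * dim) = 2*1 + 2*1 + 2*1 = 6 = chi_rho(e) = 6.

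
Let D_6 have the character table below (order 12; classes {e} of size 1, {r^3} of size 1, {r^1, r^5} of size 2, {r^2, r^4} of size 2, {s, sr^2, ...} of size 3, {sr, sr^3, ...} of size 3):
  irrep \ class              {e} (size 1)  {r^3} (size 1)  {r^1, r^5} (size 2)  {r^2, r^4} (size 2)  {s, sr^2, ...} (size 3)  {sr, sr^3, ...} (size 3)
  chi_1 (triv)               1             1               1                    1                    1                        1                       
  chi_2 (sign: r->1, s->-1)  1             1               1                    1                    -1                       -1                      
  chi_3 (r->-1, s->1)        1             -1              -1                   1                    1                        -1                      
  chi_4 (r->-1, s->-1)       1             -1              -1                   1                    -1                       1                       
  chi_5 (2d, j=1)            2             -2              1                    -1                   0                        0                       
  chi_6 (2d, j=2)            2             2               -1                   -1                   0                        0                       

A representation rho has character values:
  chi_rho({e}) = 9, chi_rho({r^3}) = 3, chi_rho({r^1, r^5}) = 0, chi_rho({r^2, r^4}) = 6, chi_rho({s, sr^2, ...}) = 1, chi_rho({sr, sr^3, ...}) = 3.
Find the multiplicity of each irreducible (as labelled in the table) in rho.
Multiplicities: chi_1: 3, chi_2: 1, chi_3: 1, chi_4: 2, chi_5: 0, chi_6: 1.

Derivation: Use <chi_rho, chi> = (1/|G|) sum_C |C| * chi_rho(C) * conj(chi(C)) with |G| = 12 for each irreducible chi in the table:
  <chi_rho, chi_1> = (1/12)[1*(9)*conj(1) + 1*(3)*conj(1) + 2*(0)*conj(1) + 2*(6)*conj(1) + 3*(1)*conj(1) + 3*(3)*conj(1)]
      = (1/12)[(9) + (3) + (0) + (12) + (3) + (9)] = 36/12 = 3
  <chi_rho, chi_2> = (1/12)[1*(9)*conj(1) + 1*(3)*conj(1) + 2*(0)*conj(1) + 2*(6)*conj(1) + 3*(1)*conj(-1) + 3*(3)*conj(-1)]
      = (1/12)[(9) + (3) + (0) + (12) + (-3) + (-9)] = 12/12 = 1
  <chi_rho, chi_3> = (1/12)[1*(9)*conj(1) + 1*(3)*conj(-1) + 2*(0)*conj(-1) + 2*(6)*conj(1) + 3*(1)*conj(1) + 3*(3)*conj(-1)]
      = (1/12)[(9) + (-3) + (0) + (12) + (3) + (-9)] = 12/12 = 1
  <chi_rho, chi_4> = (1/12)[1*(9)*conj(1) + 1*(3)*conj(-1) + 2*(0)*conj(-1) + 2*(6)*conj(1) + 3*(1)*conj(-1) + 3*(3)*conj(1)]
      = (1/12)[(9) + (-3) + (0) + (12) + (-3) + (9)] = 24/12 = 2
  <chi_rho, chi_5> = (1/12)[1*(9)*conj(2) + 1*(3)*conj(-2) + 2*(0)*conj(1) + 2*(6)*conj(-1) + 3*(1)*conj(0) + 3*(3)*conj(0)]
      = (1/12)[(18) + (-6) + (0) + (-12) + (0) + (0)] = 0/12 = 0
  <chi_rho, chi_6> = (1/12)[1*(9)*conj(2) + 1*(3)*conj(2) + 2*(0)*conj(-1) + 2*(6)*conj(-1) + 3*(1)*conj(0) + 3*(3)*conj(0)]
      = (1/12)[(18) + (6) + (0) + (-12) + (0) + (0)] = 12/12 = 1
Dimension check: dim(rho) = sum (mult * dim) = 3*1 + 1*1 + 1*1 + 2*1 + 0*2 + 1*2 = 9 = chi_rho(e) = 9.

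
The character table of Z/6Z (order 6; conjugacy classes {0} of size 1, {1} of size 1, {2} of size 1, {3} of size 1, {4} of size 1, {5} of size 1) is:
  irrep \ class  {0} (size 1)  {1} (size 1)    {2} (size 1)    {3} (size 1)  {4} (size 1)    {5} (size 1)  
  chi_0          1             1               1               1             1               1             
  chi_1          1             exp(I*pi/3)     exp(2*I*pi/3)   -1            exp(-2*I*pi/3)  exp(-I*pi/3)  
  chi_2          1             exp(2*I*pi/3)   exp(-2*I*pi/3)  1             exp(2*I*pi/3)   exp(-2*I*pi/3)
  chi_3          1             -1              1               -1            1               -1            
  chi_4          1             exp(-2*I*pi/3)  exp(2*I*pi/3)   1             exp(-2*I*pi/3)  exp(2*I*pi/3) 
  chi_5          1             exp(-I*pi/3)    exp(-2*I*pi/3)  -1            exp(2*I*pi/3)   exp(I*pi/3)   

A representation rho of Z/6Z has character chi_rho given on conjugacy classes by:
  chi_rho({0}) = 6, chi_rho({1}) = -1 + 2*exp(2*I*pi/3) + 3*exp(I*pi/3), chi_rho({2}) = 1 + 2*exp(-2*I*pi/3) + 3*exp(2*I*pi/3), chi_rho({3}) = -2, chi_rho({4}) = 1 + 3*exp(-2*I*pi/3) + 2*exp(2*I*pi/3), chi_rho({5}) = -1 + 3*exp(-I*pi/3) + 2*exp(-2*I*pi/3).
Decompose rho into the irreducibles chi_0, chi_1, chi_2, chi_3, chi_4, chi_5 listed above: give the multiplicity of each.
Multiplicities: chi_0: 0, chi_1: 3, chi_2: 2, chi_3: 1, chi_4: 0, chi_5: 0.

Argument: Use <chi_rho, chi> = (1/|G|) sum_C |C| * chi_rho(C) * conj(chi(C)) with |G| = 6 for each irreducible chi in the table:
  <chi_rho, chi_0> = (1/6)[1*(6)*conj(1) + 1*(-1 + 2*exp(2*I*pi/3) + 3*exp(I*pi/3))*conj(1) + 1*(1 + 2*exp(-2*I*pi/3) + 3*exp(2*I*pi/3))*conj(1) + 1*(-2)*conj(1) + 1*(1 + 3*exp(-2*I*pi/3) + 2*exp(2*I*pi/3))*conj(1) + 1*(-1 + 3*exp(-I*pi/3) + 2*exp(-2*I*pi/3))*conj(1)]
      = (1/6)[(6) + (-1 + 2*exp(2*I*pi/3) + 3*exp(I*pi/3)) + (1 + 2*exp(-2*I*pi/3) + 3*exp(2*I*pi/3)) + (-2) + (1 + 3*exp(-2*I*pi/3) + 2*exp(2*I*pi/3)) + (-1 + 3*exp(-I*pi/3) + 2*exp(-2*I*pi/3))] = 0/6 = 0
  <chi_rho, chi_1> = (1/6)[1*(6)*conj(1) + 1*(-1 + 2*exp(2*I*pi/3) + 3*exp(I*pi/3))*conj(exp(I*pi/3)) + 1*(1 + 2*exp(-2*I*pi/3) + 3*exp(2*I*pi/3))*conj(exp(2*I*pi/3)) + 1*(-2)*conj(-1) + 1*(1 + 3*exp(-2*I*pi/3) + 2*exp(2*I*pi/3))*conj(exp(-2*I*pi/3)) + 1*(-1 + 3*exp(-I*pi/3) + 2*exp(-2*I*pi/3))*conj(exp(-I*pi/3))]
      = (1/6)[(6) + (3 - exp(-I*pi/3) + 2*exp(I*pi/3)) + (3 + exp(-2*I*pi/3) + 2*exp(2*I*pi/3)) + (2) + (3 + 2*exp(-2*I*pi/3) + exp(2*I*pi/3)) + (3 + 2*exp(-I*pi/3) - exp(I*pi/3))] = 18/6 = 3
  <chi_rho, chi_2> = (1/6)[1*(6)*conj(1) + 1*(-1 + 2*exp(2*I*pi/3) + 3*exp(I*pi/3))*conj(exp(2*I*pi/3)) + 1*(1 + 2*exp(-2*I*pi/3) + 3*exp(2*I*pi/3))*conj(exp(-2*I*pi/3)) + 1*(-2)*conj(1) + 1*(1 + 3*exp(-2*I*pi/3) + 2*exp(2*I*pi/3))*conj(exp(2*I*pi/3)) + 1*(-1 + 3*exp(-I*pi/3) + 2*exp(-2*I*pi/3))*conj(exp(-2*I*pi/3))]
      = (1/6)[(6) + (2 + 3*exp(-I*pi/3) - exp(-2*I*pi/3)) + (2 + 3*exp(-2*I*pi/3) + exp(2*I*pi/3)) + (-2) + (2 + exp(-2*I*pi/3) + 3*exp(2*I*pi/3)) + (2 - exp(2*I*pi/3) + 3*exp(I*pi/3))] = 12/6 = 2
  <chi_rho, chi_3> = (1/6)[1*(6)*conj(1) + 1*(-1 + 2*exp(2*I*pi/3) + 3*exp(I*pi/3))*conj(-1) + 1*(1 + 2*exp(-2*I*pi/3) + 3*exp(2*I*pi/3))*conj(1) + 1*(-2)*conj(-1) + 1*(1 + 3*exp(-2*I*pi/3) + 2*exp(2*I*pi/3))*conj(1) + 1*(-1 + 3*exp(-I*pi/3) + 2*exp(-2*I*pi/3))*conj(-1)]
      = (1/6)[(6) + (1 - 3*exp(I*pi/3) - 2*exp(2*I*pi/3)) + (1 + 2*exp(-2*I*pi/3) + 3*exp(2*I*pi/3)) + (2) + (1 + 3*exp(-2*I*pi/3) + 2*exp(2*I*pi/3)) + (1 - 2*exp(-2*I*pi/3) - 3*exp(-I*pi/3))] = 6/6 = 1
  <chi_rho, chi_4> = (1/6)[1*(6)*conj(1) + 1*(-1 + 2*exp(2*I*pi/3) + 3*exp(I*pi/3))*conj(exp(-2*I*pi/3)) + 1*(1 + 2*exp(-2*I*pi/3) + 3*exp(2*I*pi/3))*conj(exp(2*I*pi/3)) + 1*(-2)*conj(1) + 1*(1 + 3*exp(-2*I*pi/3) + 2*exp(2*I*pi/3))*conj(exp(-2*I*pi/3)) + 1*(-1 + 3*exp(-I*pi/3) + 2*exp(-2*I*pi/3))*conj(exp(2*I*pi/3))]
      = (1/6)[(6) + (-3 + 2*exp(-2*I*pi/3) - exp(2*I*pi/3)) + (3 + exp(-2*I*pi/3) + 2*exp(2*I*pi/3)) + (-2) + (3 + 2*exp(-2*I*pi/3) + exp(2*I*pi/3)) + (-3 - exp(-2*I*pi/3) + 2*exp(2*I*pi/3))] = 0/6 = 0
  <chi_rho, chi_5> = (1/6)[1*(6)*conj(1) + 1*(-1 + 2*exp(2*I*pi/3) + 3*exp(I*pi/3))*conj(exp(-I*pi/3)) + 1*(1 + 2*exp(-2*I*pi/3) + 3*exp(2*I*pi/3))*conj(exp(-2*I*pi/3)) + 1*(-2)*conj(-1) + 1*(1 + 3*exp(-2*I*pi/3) + 2*exp(2*I*pi/3))*conj(exp(2*I*pi/3)) + 1*(-1 + 3*exp(-I*pi/3) + 2*exp(-2*I*pi/3))*conj(exp(I*pi/3))]
      = (1/6)[(6) + (-2 - exp(I*pi/3) + 3*exp(2*I*pi/3)) + (2 + 3*exp(-2*I*pi/3) + exp(2*I*pi/3)) + (2) + (2 + exp(-2*I*pi/3) + 3*exp(2*I*pi/3)) + (-2 + 3*exp(-2*I*pi/3) - exp(-I*pi/3))] = 0/6 = 0
(Exp terms are combined using exp(i*s)*conj(exp(i*t)) = exp(i*(s-t)), and sums of them are collapsed using the identity that for every m > 1 the m distinct m-th roots of unity sum to 0, e.g. 1 + exp(2*I*pi/3) + exp(-2*I*pi/3) = 0.)
Dimension check: dim(rho) = sum (mult * dim) = 0*1 + 3*1 + 2*1 + 1*1 + 0*1 + 0*1 = 6 = chi_rho(e) = 6.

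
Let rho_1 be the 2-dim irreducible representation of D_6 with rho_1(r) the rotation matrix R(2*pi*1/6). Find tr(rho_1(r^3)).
chi_{rho_1}(r^3) = 2*cos(2*pi*1*3/6) = -2

Derivation: rho_1(r^3) is rotation by angle 2*pi*1*3/6, whose trace is 2*cos(2*pi*1*3/6) = -2.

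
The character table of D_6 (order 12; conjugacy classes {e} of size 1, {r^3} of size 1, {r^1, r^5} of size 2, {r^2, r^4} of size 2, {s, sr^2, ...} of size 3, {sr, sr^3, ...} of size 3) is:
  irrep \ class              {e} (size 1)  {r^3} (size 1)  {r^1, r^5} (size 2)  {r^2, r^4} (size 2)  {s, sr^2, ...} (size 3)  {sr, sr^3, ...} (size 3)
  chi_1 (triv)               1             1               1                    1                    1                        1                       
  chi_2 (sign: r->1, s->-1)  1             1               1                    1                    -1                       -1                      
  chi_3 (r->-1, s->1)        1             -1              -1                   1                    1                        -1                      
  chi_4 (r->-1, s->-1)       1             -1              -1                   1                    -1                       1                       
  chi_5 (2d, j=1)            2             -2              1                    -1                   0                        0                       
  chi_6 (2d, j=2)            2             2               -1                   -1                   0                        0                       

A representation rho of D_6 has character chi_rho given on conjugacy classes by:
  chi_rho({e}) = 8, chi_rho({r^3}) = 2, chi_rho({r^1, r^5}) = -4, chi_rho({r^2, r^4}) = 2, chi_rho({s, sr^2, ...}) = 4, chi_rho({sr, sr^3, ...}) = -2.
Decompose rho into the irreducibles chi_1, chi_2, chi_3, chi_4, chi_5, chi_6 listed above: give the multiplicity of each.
Multiplicities: chi_1: 1, chi_2: 0, chi_3: 3, chi_4: 0, chi_5: 0, chi_6: 2.

Reasoning: Use <chi_rho, chi> = (1/|G|) sum_C |C| * chi_rho(C) * conj(chi(C)) with |G| = 12 for each irreducible chi in the table:
  <chi_rho, chi_1> = (1/12)[1*(8)*conj(1) + 1*(2)*conj(1) + 2*(-4)*conj(1) + 2*(2)*conj(1) + 3*(4)*conj(1) + 3*(-2)*conj(1)]
      = (1/12)[(8) + (2) + (-8) + (4) + (12) + (-6)] = 12/12 = 1
  <chi_rho, chi_2> = (1/12)[1*(8)*conj(1) + 1*(2)*conj(1) + 2*(-4)*conj(1) + 2*(2)*conj(1) + 3*(4)*conj(-1) + 3*(-2)*conj(-1)]
      = (1/12)[(8) + (2) + (-8) + (4) + (-12) + (6)] = 0/12 = 0
  <chi_rho, chi_3> = (1/12)[1*(8)*conj(1) + 1*(2)*conj(-1) + 2*(-4)*conj(-1) + 2*(2)*conj(1) + 3*(4)*conj(1) + 3*(-2)*conj(-1)]
      = (1/12)[(8) + (-2) + (8) + (4) + (12) + (6)] = 36/12 = 3
  <chi_rho, chi_4> = (1/12)[1*(8)*conj(1) + 1*(2)*conj(-1) + 2*(-4)*conj(-1) + 2*(2)*conj(1) + 3*(4)*conj(-1) + 3*(-2)*conj(1)]
      = (1/12)[(8) + (-2) + (8) + (4) + (-12) + (-6)] = 0/12 = 0
  <chi_rho, chi_5> = (1/12)[1*(8)*conj(2) + 1*(2)*conj(-2) + 2*(-4)*conj(1) + 2*(2)*conj(-1) + 3*(4)*conj(0) + 3*(-2)*conj(0)]
      = (1/12)[(16) + (-4) + (-8) + (-4) + (0) + (0)] = 0/12 = 0
  <chi_rho, chi_6> = (1/12)[1*(8)*conj(2) + 1*(2)*conj(2) + 2*(-4)*conj(-1) + 2*(2)*conj(-1) + 3*(4)*conj(0) + 3*(-2)*conj(0)]
      = (1/12)[(16) + (4) + (8) + (-4) + (0) + (0)] = 24/12 = 2
Dimension check: dim(rho) = sum (mult * dim) = 1*1 + 0*1 + 3*1 + 0*1 + 0*2 + 2*2 = 8 = chi_rho(e) = 8.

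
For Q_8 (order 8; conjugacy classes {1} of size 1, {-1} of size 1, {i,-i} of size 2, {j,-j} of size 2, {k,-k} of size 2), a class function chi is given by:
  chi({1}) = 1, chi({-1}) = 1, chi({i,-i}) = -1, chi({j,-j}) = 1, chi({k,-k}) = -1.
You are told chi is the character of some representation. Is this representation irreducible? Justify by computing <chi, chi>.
Irreducible: <chi, chi> = 1.

Solution. <chi, chi> = (1/|G|) sum_C |C| * |chi(C)|^2 = (1/8)[1*|1|^2 + 1*|1|^2 + 2*|-1|^2 + 2*|1|^2 + 2*|-1|^2]
  = (1/8)[(1) + (1) + (2) + (2) + (2)] = 8/8 = 1.
A character is irreducible iff <chi, chi> = 1, so this representation is irreducible.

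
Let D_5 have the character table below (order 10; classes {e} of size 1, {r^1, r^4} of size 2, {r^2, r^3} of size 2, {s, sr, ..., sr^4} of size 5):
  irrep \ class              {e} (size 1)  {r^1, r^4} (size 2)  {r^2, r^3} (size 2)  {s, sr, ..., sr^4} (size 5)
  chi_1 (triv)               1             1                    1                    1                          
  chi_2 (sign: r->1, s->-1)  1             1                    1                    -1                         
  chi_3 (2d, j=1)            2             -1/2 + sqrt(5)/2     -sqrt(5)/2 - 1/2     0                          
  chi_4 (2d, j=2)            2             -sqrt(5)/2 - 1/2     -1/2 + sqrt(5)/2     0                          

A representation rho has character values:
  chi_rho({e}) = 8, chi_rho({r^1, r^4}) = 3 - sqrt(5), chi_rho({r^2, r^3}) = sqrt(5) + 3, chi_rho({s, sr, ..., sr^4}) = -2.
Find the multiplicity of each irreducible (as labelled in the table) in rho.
Multiplicities: chi_1: 1, chi_2: 3, chi_3: 0, chi_4: 2.

Use <chi_rho, chi> = (1/|G|) sum_C |C| * chi_rho(C) * conj(chi(C)) with |G| = 10 for each irreducible chi in the table:
  <chi_rho, chi_1> = (1/10)[1*(8)*conj(1) + 2*(3 - sqrt(5))*conj(1) + 2*(sqrt(5) + 3)*conj(1) + 5*(-2)*conj(1)]
      = (1/10)[(8) + (6 - 2*sqrt(5)) + (2*sqrt(5) + 6) + (-10)] = 10/10 = 1
  <chi_rho, chi_2> = (1/10)[1*(8)*conj(1) + 2*(3 - sqrt(5))*conj(1) + 2*(sqrt(5) + 3)*conj(1) + 5*(-2)*conj(-1)]
      = (1/10)[(8) + (6 - 2*sqrt(5)) + (2*sqrt(5) + 6) + (10)] = 30/10 = 3
  <chi_rho, chi_3> = (1/10)[1*(8)*conj(2) + 2*(3 - sqrt(5))*conj(-1/2 + sqrt(5)/2) + 2*(sqrt(5) + 3)*conj(-sqrt(5)/2 - 1/2) + 5*(-2)*conj(0)]
      = (1/10)[(16) + (-8 + 4*sqrt(5)) + (-4*sqrt(5) - 8) + (0)] = 0/10 = 0
  <chi_rho, chi_4> = (1/10)[1*(8)*conj(2) + 2*(3 - sqrt(5))*conj(-sqrt(5)/2 - 1/2) + 2*(sqrt(5) + 3)*conj(-1/2 + sqrt(5)/2) + 5*(-2)*conj(0)]
      = (1/10)[(16) + (2 - 2*sqrt(5)) + (2 + 2*sqrt(5)) + (0)] = 20/10 = 2
Dimension check: dim(rho) = sum (mult * dim) = 1*1 + 3*1 + 0*2 + 2*2 = 8 = chi_rho(e) = 8.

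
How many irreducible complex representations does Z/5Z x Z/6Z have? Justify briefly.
30

Solution. The number of irreducible complex representations of a finite group equals its number of conjugacy classes. Z/5Z x Z/6Z is abelian of order 30, so every element is its own conjugacy class: 30 classes, so Z/5Z x Z/6Z (order 30) has exactly 30 irreducible complex representations.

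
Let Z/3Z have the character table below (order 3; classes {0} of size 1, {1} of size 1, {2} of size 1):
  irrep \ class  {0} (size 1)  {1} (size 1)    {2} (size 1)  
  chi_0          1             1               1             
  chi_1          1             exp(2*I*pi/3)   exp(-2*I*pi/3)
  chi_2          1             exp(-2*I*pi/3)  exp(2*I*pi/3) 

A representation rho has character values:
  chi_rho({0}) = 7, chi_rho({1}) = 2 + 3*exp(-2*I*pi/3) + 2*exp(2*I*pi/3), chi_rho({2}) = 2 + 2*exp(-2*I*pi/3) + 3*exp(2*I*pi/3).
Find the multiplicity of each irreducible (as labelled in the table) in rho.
Multiplicities: chi_0: 2, chi_1: 2, chi_2: 3.

Reasoning: Use <chi_rho, chi> = (1/|G|) sum_C |C| * chi_rho(C) * conj(chi(C)) with |G| = 3 for each irreducible chi in the table:
  <chi_rho, chi_0> = (1/3)[1*(7)*conj(1) + 1*(2 + 3*exp(-2*I*pi/3) + 2*exp(2*I*pi/3))*conj(1) + 1*(2 + 2*exp(-2*I*pi/3) + 3*exp(2*I*pi/3))*conj(1)]
      = (1/3)[(7) + (2 + 3*exp(-2*I*pi/3) + 2*exp(2*I*pi/3)) + (2 + 2*exp(-2*I*pi/3) + 3*exp(2*I*pi/3))] = 6/3 = 2
  <chi_rho, chi_1> = (1/3)[1*(7)*conj(1) + 1*(2 + 3*exp(-2*I*pi/3) + 2*exp(2*I*pi/3))*conj(exp(2*I*pi/3)) + 1*(2 + 2*exp(-2*I*pi/3) + 3*exp(2*I*pi/3))*conj(exp(-2*I*pi/3))]
      = (1/3)[(7) + (2 + 2*exp(-2*I*pi/3) + 3*exp(2*I*pi/3)) + (2 + 3*exp(-2*I*pi/3) + 2*exp(2*I*pi/3))] = 6/3 = 2
  <chi_rho, chi_2> = (1/3)[1*(7)*conj(1) + 1*(2 + 3*exp(-2*I*pi/3) + 2*exp(2*I*pi/3))*conj(exp(-2*I*pi/3)) + 1*(2 + 2*exp(-2*I*pi/3) + 3*exp(2*I*pi/3))*conj(exp(2*I*pi/3))]
      = (1/3)[(7) + (1) + (1)] = 9/3 = 3
(Exp terms are combined using exp(i*s)*conj(exp(i*t)) = exp(i*(s-t)), and sums of them are collapsed using the identity that for every m > 1 the m distinct m-th roots of unity sum to 0, e.g. 1 + exp(2*I*pi/3) + exp(-2*I*pi/3) = 0.)
Dimension check: dim(rho) = sum (mult * dim) = 2*1 + 2*1 + 3*1 = 7 = chi_rho(e) = 7.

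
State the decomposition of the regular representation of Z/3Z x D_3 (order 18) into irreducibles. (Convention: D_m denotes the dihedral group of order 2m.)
Each irreducible V_i of dimension d_i appears with multiplicity d_i, i.e. rho_reg = (direct sum over all irreducibles V_i) d_i V_i. The irreducible dimensions for Z/3Z x D_3 are 1, 1, 1, 1, 1, 1, 2, 2, 2: 6 irreducibles of dimension 1, each with multiplicity 1; 3 irreducibles of dimension 2, each with multiplicity 2. Total dimension 6*1*1 + 3*2*2 = 18 = |G|.

Proof sketch: General theorem: in the regular representation of a finite group G, each irreducible appears with multiplicity equal to its dimension. Check: dim(rho_reg) = sum d_i^2 = 1 + 1 + 1 + 1 + 1 + 1 + 4 + 4 + 4 = 18 = |G|.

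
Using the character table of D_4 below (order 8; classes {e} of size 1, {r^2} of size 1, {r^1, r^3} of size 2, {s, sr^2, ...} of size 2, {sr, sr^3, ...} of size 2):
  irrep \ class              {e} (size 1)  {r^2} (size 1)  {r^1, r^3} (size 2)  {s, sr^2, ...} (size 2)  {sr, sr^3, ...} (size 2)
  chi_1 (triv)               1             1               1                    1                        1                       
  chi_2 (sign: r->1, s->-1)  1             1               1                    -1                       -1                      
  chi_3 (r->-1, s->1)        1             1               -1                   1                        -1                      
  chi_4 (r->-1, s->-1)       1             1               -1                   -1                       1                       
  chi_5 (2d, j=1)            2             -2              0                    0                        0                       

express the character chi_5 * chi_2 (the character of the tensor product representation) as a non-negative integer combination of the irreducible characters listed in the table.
chi_5 tensor chi_2 = chi_5 (all other irreducibles have multiplicity 0).

Reasoning: The character of a tensor product is the pointwise product (chi_5 * chi_2)(C) = chi_5(C) * chi_2(C):
  {e}: (2)*(1), {r^2}: (-2)*(1), {r^1, r^3}: (0)*(1), {s, sr^2, ...}: (0)*(-1), {sr, sr^3, ...}: (0)*(-1)
so (chi_5 * chi_2) takes values
  {e} -> 2, {r^2} -> -2, {r^1, r^3} -> 0, {s, sr^2, ...} -> 0, {sr, sr^3, ...} -> 0.
Now take the inner product of this character with each irreducible chi from the table, <chi_5*chi_2, chi> = (1/8) sum_C |C| (chi_5*chi_2)(C) conj(chi(C)):
  <chi_5*chi_2, chi_1> = (1/8)[1*(2)*conj(1) + 1*(-2)*conj(1) + 2*(0)*conj(1) + 2*(0)*conj(1) + 2*(0)*conj(1)]
      = (1/8)[(2) + (-2) + (0) + (0) + (0)] = 0/8 = 0
  <chi_5*chi_2, chi_2> = (1/8)[1*(2)*conj(1) + 1*(-2)*conj(1) + 2*(0)*conj(1) + 2*(0)*conj(-1) + 2*(0)*conj(-1)]
      = (1/8)[(2) + (-2) + (0) + (0) + (0)] = 0/8 = 0
  <chi_5*chi_2, chi_3> = (1/8)[1*(2)*conj(1) + 1*(-2)*conj(1) + 2*(0)*conj(-1) + 2*(0)*conj(1) + 2*(0)*conj(-1)]
      = (1/8)[(2) + (-2) + (0) + (0) + (0)] = 0/8 = 0
  <chi_5*chi_2, chi_4> = (1/8)[1*(2)*conj(1) + 1*(-2)*conj(1) + 2*(0)*conj(-1) + 2*(0)*conj(-1) + 2*(0)*conj(1)]
      = (1/8)[(2) + (-2) + (0) + (0) + (0)] = 0/8 = 0
  <chi_5*chi_2, chi_5> = (1/8)[1*(2)*conj(2) + 1*(-2)*conj(-2) + 2*(0)*conj(0) + 2*(0)*conj(0) + 2*(0)*conj(0)]
      = (1/8)[(4) + (4) + (0) + (0) + (0)] = 8/8 = 1
Hence the multiplicities are chi_5: 1. Dimension check: dim(chi_5)*dim(chi_2) = 2*1 = 2 and sum (mult * dim) = 1*2 = 2.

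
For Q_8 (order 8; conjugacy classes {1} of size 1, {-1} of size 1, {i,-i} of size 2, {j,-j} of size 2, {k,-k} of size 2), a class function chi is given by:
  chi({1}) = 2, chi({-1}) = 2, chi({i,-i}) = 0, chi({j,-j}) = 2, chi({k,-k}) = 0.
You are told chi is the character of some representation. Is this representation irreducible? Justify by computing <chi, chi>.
Not irreducible (reducible): <chi, chi> = 2 > 1.

Explanation: <chi, chi> = (1/|G|) sum_C |C| * |chi(C)|^2 = (1/8)[1*|2|^2 + 1*|2|^2 + 2*|0|^2 + 2*|2|^2 + 2*|0|^2]
  = (1/8)[(4) + (4) + (0) + (8) + (0)] = 16/8 = 2.
A character is irreducible iff <chi, chi> = 1, so this representation is reducible.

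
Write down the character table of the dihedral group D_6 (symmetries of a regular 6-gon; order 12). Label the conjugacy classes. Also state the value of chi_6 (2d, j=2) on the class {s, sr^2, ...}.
Conjugacy classes: {e} of size 1, {r^3} of size 1, {r^1, r^5} of size 2, {r^2, r^4} of size 2, {s, sr^2, ...} of size 3, {sr, sr^3, ...} of size 3.
Character table:
  irrep \ class              {e} (size 1)  {r^3} (size 1)  {r^1, r^5} (size 2)  {r^2, r^4} (size 2)  {s, sr^2, ...} (size 3)  {sr, sr^3, ...} (size 3)
  chi_1 (triv)               1             1               1                    1                    1                        1                       
  chi_2 (sign: r->1, s->-1)  1             1               1                    1                    -1                       -1                      
  chi_3 (r->-1, s->1)        1             -1              -1                   1                    1                        -1                      
  chi_4 (r->-1, s->-1)       1             -1              -1                   1                    -1                       1                       
  chi_5 (2d, j=1)            2             -2              1                    -1                   0                        0                       
  chi_6 (2d, j=2)            2             2               -1                   -1                   0                        0                       

Spot check: chi_6 (2d, j=2) on {s, sr^2, ...} = 0.

Details: D_6 has order 2*6 = 12 with 6 conjugacy classes, hence 6 irreducibles. Sum of squared dims 1 + 1 + 1 + 1 + 4 + 4 = 12 = |G|. Linear characters come from the abelianisation; the 2-dimensional irreps have character r^k -> 2*cos(2*pi*j*k/6), reflections -> 0.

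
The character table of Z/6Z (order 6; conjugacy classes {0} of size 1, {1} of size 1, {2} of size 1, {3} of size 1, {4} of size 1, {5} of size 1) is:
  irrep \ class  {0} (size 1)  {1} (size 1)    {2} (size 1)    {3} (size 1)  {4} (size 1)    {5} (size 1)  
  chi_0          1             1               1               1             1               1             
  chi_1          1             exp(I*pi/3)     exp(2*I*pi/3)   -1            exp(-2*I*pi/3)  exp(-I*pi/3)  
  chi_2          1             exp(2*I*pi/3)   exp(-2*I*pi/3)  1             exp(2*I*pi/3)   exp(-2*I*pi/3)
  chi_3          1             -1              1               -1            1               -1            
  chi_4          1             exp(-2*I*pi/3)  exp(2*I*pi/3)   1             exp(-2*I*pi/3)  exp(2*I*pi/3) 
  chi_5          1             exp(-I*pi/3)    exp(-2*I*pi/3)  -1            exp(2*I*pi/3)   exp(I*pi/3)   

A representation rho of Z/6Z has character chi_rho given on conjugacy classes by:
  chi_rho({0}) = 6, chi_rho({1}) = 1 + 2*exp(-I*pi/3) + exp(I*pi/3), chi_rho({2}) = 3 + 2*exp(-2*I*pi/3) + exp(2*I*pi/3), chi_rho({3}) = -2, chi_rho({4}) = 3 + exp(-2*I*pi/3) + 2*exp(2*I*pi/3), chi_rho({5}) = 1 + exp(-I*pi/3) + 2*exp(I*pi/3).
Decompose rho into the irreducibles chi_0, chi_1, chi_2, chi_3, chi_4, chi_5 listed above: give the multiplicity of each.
Multiplicities: chi_0: 2, chi_1: 1, chi_2: 0, chi_3: 1, chi_4: 0, chi_5: 2.

Details: Use <chi_rho, chi> = (1/|G|) sum_C |C| * chi_rho(C) * conj(chi(C)) with |G| = 6 for each irreducible chi in the table:
  <chi_rho, chi_0> = (1/6)[1*(6)*conj(1) + 1*(1 + 2*exp(-I*pi/3) + exp(I*pi/3))*conj(1) + 1*(3 + 2*exp(-2*I*pi/3) + exp(2*I*pi/3))*conj(1) + 1*(-2)*conj(1) + 1*(3 + exp(-2*I*pi/3) + 2*exp(2*I*pi/3))*conj(1) + 1*(1 + exp(-I*pi/3) + 2*exp(I*pi/3))*conj(1)]
      = (1/6)[(6) + (1 + 2*exp(-I*pi/3) + exp(I*pi/3)) + (3 + 2*exp(-2*I*pi/3) + exp(2*I*pi/3)) + (-2) + (3 + exp(-2*I*pi/3) + 2*exp(2*I*pi/3)) + (1 + exp(-I*pi/3) + 2*exp(I*pi/3))] = 12/6 = 2
  <chi_rho, chi_1> = (1/6)[1*(6)*conj(1) + 1*(1 + 2*exp(-I*pi/3) + exp(I*pi/3))*conj(exp(I*pi/3)) + 1*(3 + 2*exp(-2*I*pi/3) + exp(2*I*pi/3))*conj(exp(2*I*pi/3)) + 1*(-2)*conj(-1) + 1*(3 + exp(-2*I*pi/3) + 2*exp(2*I*pi/3))*conj(exp(-2*I*pi/3)) + 1*(1 + exp(-I*pi/3) + 2*exp(I*pi/3))*conj(exp(-I*pi/3))]
      = (1/6)[(6) + (1 + 2*exp(-2*I*pi/3) + exp(-I*pi/3)) + (1 + 3*exp(-2*I*pi/3) + 2*exp(2*I*pi/3)) + (2) + (1 + 2*exp(-2*I*pi/3) + 3*exp(2*I*pi/3)) + (1 + exp(I*pi/3) + 2*exp(2*I*pi/3))] = 6/6 = 1
  <chi_rho, chi_2> = (1/6)[1*(6)*conj(1) + 1*(1 + 2*exp(-I*pi/3) + exp(I*pi/3))*conj(exp(2*I*pi/3)) + 1*(3 + 2*exp(-2*I*pi/3) + exp(2*I*pi/3))*conj(exp(-2*I*pi/3)) + 1*(-2)*conj(1) + 1*(3 + exp(-2*I*pi/3) + 2*exp(2*I*pi/3))*conj(exp(2*I*pi/3)) + 1*(1 + exp(-I*pi/3) + 2*exp(I*pi/3))*conj(exp(-2*I*pi/3))]
      = (1/6)[(6) + (-2 + exp(-2*I*pi/3) + exp(-I*pi/3)) + (2 + exp(-2*I*pi/3) + 3*exp(2*I*pi/3)) + (-2) + (2 + 3*exp(-2*I*pi/3) + exp(2*I*pi/3)) + (-2 + exp(2*I*pi/3) + exp(I*pi/3))] = 0/6 = 0
  <chi_rho, chi_3> = (1/6)[1*(6)*conj(1) + 1*(1 + 2*exp(-I*pi/3) + exp(I*pi/3))*conj(-1) + 1*(3 + 2*exp(-2*I*pi/3) + exp(2*I*pi/3))*conj(1) + 1*(-2)*conj(-1) + 1*(3 + exp(-2*I*pi/3) + 2*exp(2*I*pi/3))*conj(1) + 1*(1 + exp(-I*pi/3) + 2*exp(I*pi/3))*conj(-1)]
      = (1/6)[(6) + (-1 - exp(I*pi/3) - 2*exp(-I*pi/3)) + (3 + 2*exp(-2*I*pi/3) + exp(2*I*pi/3)) + (2) + (3 + exp(-2*I*pi/3) + 2*exp(2*I*pi/3)) + (-1 - 2*exp(I*pi/3) - exp(-I*pi/3))] = 6/6 = 1
  <chi_rho, chi_4> = (1/6)[1*(6)*conj(1) + 1*(1 + 2*exp(-I*pi/3) + exp(I*pi/3))*conj(exp(-2*I*pi/3)) + 1*(3 + 2*exp(-2*I*pi/3) + exp(2*I*pi/3))*conj(exp(2*I*pi/3)) + 1*(-2)*conj(1) + 1*(3 + exp(-2*I*pi/3) + 2*exp(2*I*pi/3))*conj(exp(-2*I*pi/3)) + 1*(1 + exp(-I*pi/3) + 2*exp(I*pi/3))*conj(exp(2*I*pi/3))]
      = (1/6)[(6) + (-1 + exp(2*I*pi/3) + 2*exp(I*pi/3)) + (1 + 3*exp(-2*I*pi/3) + 2*exp(2*I*pi/3)) + (-2) + (1 + 2*exp(-2*I*pi/3) + 3*exp(2*I*pi/3)) + (-1 + 2*exp(-I*pi/3) + exp(-2*I*pi/3))] = 0/6 = 0
  <chi_rho, chi_5> = (1/6)[1*(6)*conj(1) + 1*(1 + 2*exp(-I*pi/3) + exp(I*pi/3))*conj(exp(-I*pi/3)) + 1*(3 + 2*exp(-2*I*pi/3) + exp(2*I*pi/3))*conj(exp(-2*I*pi/3)) + 1*(-2)*conj(-1) + 1*(3 + exp(-2*I*pi/3) + 2*exp(2*I*pi/3))*conj(exp(2*I*pi/3)) + 1*(1 + exp(-I*pi/3) + 2*exp(I*pi/3))*conj(exp(I*pi/3))]
      = (1/6)[(6) + (2 + exp(2*I*pi/3) + exp(I*pi/3)) + (2 + exp(-2*I*pi/3) + 3*exp(2*I*pi/3)) + (2) + (2 + 3*exp(-2*I*pi/3) + exp(2*I*pi/3)) + (2 + exp(-2*I*pi/3) + exp(-I*pi/3))] = 12/6 = 2
(Exp terms are combined using exp(i*s)*conj(exp(i*t)) = exp(i*(s-t)), and sums of them are collapsed using the identity that for every m > 1 the m distinct m-th roots of unity sum to 0, e.g. 1 + exp(2*I*pi/3) + exp(-2*I*pi/3) = 0.)
Dimension check: dim(rho) = sum (mult * dim) = 2*1 + 1*1 + 0*1 + 1*1 + 0*1 + 2*1 = 6 = chi_rho(e) = 6.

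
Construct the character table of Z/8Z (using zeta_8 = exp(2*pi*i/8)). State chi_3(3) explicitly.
Character table of Z/8Z (irreps indexed chi_0,...,chi_7 with chi_k(m) = zeta_8^(k*m), zeta_8 = exp(2*pi*i/8)):
  irrep \ class  {0} (size 1)  {1} (size 1)    {2} (size 1)  {3} (size 1)    {4} (size 1)  {5} (size 1)    {6} (size 1)  {7} (size 1)  
  chi_0          1             1               1             1               1             1               1             1             
  chi_1          1             exp(I*pi/4)     I             exp(3*I*pi/4)   -1            exp(-3*I*pi/4)  -I            exp(-I*pi/4)  
  chi_2          1             I               -1            -I              1             I               -1            -I            
  chi_3          1             exp(3*I*pi/4)   -I            exp(I*pi/4)     -1            exp(-I*pi/4)    I             exp(-3*I*pi/4)
  chi_4          1             -1              1             -1              1             -1              1             -1            
  chi_5          1             exp(-3*I*pi/4)  I             exp(-I*pi/4)    -1            exp(I*pi/4)     -I            exp(3*I*pi/4) 
  chi_6          1             -I              -1            I               1             -I              -1            I             
  chi_7          1             exp(-I*pi/4)    -I            exp(-3*I*pi/4)  -1            exp(3*I*pi/4)   I             exp(I*pi/4)   

Spot check: chi_3(3) = zeta_8^(3*3) = zeta_8^9 = exp(I*pi/4).

Explanation: Z/8Z is abelian, so all 8 irreducible complex representations are 1-dimensional. They are given by chi_k(m) = zeta_8^(k*m) for k = 0,...,7. Row orthogonality: sum_m chi_k(m) conj(chi_l(m)) = 8 * [k = l].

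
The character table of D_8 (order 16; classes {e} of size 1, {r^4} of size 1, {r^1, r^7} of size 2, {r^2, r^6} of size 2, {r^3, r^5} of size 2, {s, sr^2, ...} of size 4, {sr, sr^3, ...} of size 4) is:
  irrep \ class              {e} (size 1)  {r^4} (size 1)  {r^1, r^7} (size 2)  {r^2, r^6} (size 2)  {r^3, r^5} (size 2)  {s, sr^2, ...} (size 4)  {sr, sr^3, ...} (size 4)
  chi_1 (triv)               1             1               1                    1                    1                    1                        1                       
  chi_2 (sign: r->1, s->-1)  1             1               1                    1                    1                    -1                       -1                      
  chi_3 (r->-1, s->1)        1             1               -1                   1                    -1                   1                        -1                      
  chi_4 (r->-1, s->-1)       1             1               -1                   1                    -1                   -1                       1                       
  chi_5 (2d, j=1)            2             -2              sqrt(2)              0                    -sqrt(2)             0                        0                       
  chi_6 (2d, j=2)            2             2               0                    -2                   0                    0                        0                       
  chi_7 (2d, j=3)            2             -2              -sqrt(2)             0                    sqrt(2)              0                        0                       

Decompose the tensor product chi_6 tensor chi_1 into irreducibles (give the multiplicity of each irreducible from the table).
chi_6 tensor chi_1 = chi_6 (all other irreducibles have multiplicity 0).

Derivation: The character of a tensor product is the pointwise product (chi_6 * chi_1)(C) = chi_6(C) * chi_1(C):
  {e}: (2)*(1), {r^4}: (2)*(1), {r^1, r^7}: (0)*(1), {r^2, r^6}: (-2)*(1), {r^3, r^5}: (0)*(1), {s, sr^2, ...}: (0)*(1), {sr, sr^3, ...}: (0)*(1)
so (chi_6 * chi_1) takes values
  {e} -> 2, {r^4} -> 2, {r^1, r^7} -> 0, {r^2, r^6} -> -2, {r^3, r^5} -> 0, {s, sr^2, ...} -> 0, {sr, sr^3, ...} -> 0.
Now take the inner product of this character with each irreducible chi from the table, <chi_6*chi_1, chi> = (1/16) sum_C |C| (chi_6*chi_1)(C) conj(chi(C)):
  <chi_6*chi_1, chi_1> = (1/16)[1*(2)*conj(1) + 1*(2)*conj(1) + 2*(0)*conj(1) + 2*(-2)*conj(1) + 2*(0)*conj(1) + 4*(0)*conj(1) + 4*(0)*conj(1)]
      = (1/16)[(2) + (2) + (0) + (-4) + (0) + (0) + (0)] = 0/16 = 0
  <chi_6*chi_1, chi_2> = (1/16)[1*(2)*conj(1) + 1*(2)*conj(1) + 2*(0)*conj(1) + 2*(-2)*conj(1) + 2*(0)*conj(1) + 4*(0)*conj(-1) + 4*(0)*conj(-1)]
      = (1/16)[(2) + (2) + (0) + (-4) + (0) + (0) + (0)] = 0/16 = 0
  <chi_6*chi_1, chi_3> = (1/16)[1*(2)*conj(1) + 1*(2)*conj(1) + 2*(0)*conj(-1) + 2*(-2)*conj(1) + 2*(0)*conj(-1) + 4*(0)*conj(1) + 4*(0)*conj(-1)]
      = (1/16)[(2) + (2) + (0) + (-4) + (0) + (0) + (0)] = 0/16 = 0
  <chi_6*chi_1, chi_4> = (1/16)[1*(2)*conj(1) + 1*(2)*conj(1) + 2*(0)*conj(-1) + 2*(-2)*conj(1) + 2*(0)*conj(-1) + 4*(0)*conj(-1) + 4*(0)*conj(1)]
      = (1/16)[(2) + (2) + (0) + (-4) + (0) + (0) + (0)] = 0/16 = 0
  <chi_6*chi_1, chi_5> = (1/16)[1*(2)*conj(2) + 1*(2)*conj(-2) + 2*(0)*conj(sqrt(2)) + 2*(-2)*conj(0) + 2*(0)*conj(-sqrt(2)) + 4*(0)*conj(0) + 4*(0)*conj(0)]
      = (1/16)[(4) + (-4) + (0) + (0) + (0) + (0) + (0)] = 0/16 = 0
  <chi_6*chi_1, chi_6> = (1/16)[1*(2)*conj(2) + 1*(2)*conj(2) + 2*(0)*conj(0) + 2*(-2)*conj(-2) + 2*(0)*conj(0) + 4*(0)*conj(0) + 4*(0)*conj(0)]
      = (1/16)[(4) + (4) + (0) + (8) + (0) + (0) + (0)] = 16/16 = 1
  <chi_6*chi_1, chi_7> = (1/16)[1*(2)*conj(2) + 1*(2)*conj(-2) + 2*(0)*conj(-sqrt(2)) + 2*(-2)*conj(0) + 2*(0)*conj(sqrt(2)) + 4*(0)*conj(0) + 4*(0)*conj(0)]
      = (1/16)[(4) + (-4) + (0) + (0) + (0) + (0) + (0)] = 0/16 = 0
Hence the multiplicities are chi_6: 1. Dimension check: dim(chi_6)*dim(chi_1) = 2*1 = 2 and sum (mult * dim) = 1*2 = 2.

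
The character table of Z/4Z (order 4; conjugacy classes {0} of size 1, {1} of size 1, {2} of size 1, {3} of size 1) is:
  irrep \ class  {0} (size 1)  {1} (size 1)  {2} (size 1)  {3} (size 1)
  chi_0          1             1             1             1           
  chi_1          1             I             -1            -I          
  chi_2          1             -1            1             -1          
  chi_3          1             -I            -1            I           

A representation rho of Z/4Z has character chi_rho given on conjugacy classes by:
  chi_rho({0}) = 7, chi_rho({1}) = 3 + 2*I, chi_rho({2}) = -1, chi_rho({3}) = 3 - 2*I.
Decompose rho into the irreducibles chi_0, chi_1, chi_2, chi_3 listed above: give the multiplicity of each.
Multiplicities: chi_0: 3, chi_1: 3, chi_2: 0, chi_3: 1.

Proof sketch: Use <chi_rho, chi> = (1/|G|) sum_C |C| * chi_rho(C) * conj(chi(C)) with |G| = 4 for each irreducible chi in the table:
  <chi_rho, chi_0> = (1/4)[1*(7)*conj(1) + 1*(3 + 2*I)*conj(1) + 1*(-1)*conj(1) + 1*(3 - 2*I)*conj(1)]
      = (1/4)[(7) + (3 + 2*I) + (-1) + (3 - 2*I)] = 12/4 = 3
  <chi_rho, chi_1> = (1/4)[1*(7)*conj(1) + 1*(3 + 2*I)*conj(I) + 1*(-1)*conj(-1) + 1*(3 - 2*I)*conj(-I)]
      = (1/4)[(7) + (2 - 3*I) + (1) + (2 + 3*I)] = 12/4 = 3
  <chi_rho, chi_2> = (1/4)[1*(7)*conj(1) + 1*(3 + 2*I)*conj(-1) + 1*(-1)*conj(1) + 1*(3 - 2*I)*conj(-1)]
      = (1/4)[(7) + (-3 - 2*I) + (-1) + (-3 + 2*I)] = 0/4 = 0
  <chi_rho, chi_3> = (1/4)[1*(7)*conj(1) + 1*(3 + 2*I)*conj(-I) + 1*(-1)*conj(-1) + 1*(3 - 2*I)*conj(I)]
      = (1/4)[(7) + (-2 + 3*I) + (1) + (-2 - 3*I)] = 4/4 = 1
(Exp terms are combined using exp(i*s)*conj(exp(i*t)) = exp(i*(s-t)), and sums of them are collapsed using the identity that for every m > 1 the m distinct m-th roots of unity sum to 0, e.g. 1 + exp(2*I*pi/3) + exp(-2*I*pi/3) = 0.)
Dimension check: dim(rho) = sum (mult * dim) = 3*1 + 3*1 + 0*1 + 1*1 = 7 = chi_rho(e) = 7.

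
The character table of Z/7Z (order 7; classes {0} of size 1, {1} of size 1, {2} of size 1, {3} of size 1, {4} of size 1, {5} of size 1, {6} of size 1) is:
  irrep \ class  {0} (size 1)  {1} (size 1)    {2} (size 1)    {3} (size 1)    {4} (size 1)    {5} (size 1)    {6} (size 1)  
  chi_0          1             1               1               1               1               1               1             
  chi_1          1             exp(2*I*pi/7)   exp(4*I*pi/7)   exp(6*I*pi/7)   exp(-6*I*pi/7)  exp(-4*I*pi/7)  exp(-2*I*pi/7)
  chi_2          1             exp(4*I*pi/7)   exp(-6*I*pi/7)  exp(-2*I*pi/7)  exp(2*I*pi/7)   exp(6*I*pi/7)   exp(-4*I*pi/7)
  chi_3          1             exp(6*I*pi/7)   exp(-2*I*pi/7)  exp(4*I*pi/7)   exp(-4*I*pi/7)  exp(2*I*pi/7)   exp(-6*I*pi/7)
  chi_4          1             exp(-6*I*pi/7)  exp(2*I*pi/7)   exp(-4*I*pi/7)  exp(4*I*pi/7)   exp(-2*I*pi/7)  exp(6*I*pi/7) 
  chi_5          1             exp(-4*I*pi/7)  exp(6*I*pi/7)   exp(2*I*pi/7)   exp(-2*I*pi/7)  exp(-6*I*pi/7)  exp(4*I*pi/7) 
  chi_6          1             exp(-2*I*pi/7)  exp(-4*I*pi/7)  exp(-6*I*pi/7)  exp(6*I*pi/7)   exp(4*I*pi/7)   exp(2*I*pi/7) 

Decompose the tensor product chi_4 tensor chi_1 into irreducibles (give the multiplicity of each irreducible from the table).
chi_4 tensor chi_1 = chi_5 (all other irreducibles have multiplicity 0).

Why: The character of a tensor product is the pointwise product (chi_4 * chi_1)(C) = chi_4(C) * chi_1(C):
  {0}: (1)*(1), {1}: (exp(-6*I*pi/7))*(exp(2*I*pi/7)), {2}: (exp(2*I*pi/7))*(exp(4*I*pi/7)), {3}: (exp(-4*I*pi/7))*(exp(6*I*pi/7)), {4}: (exp(4*I*pi/7))*(exp(-6*I*pi/7)), {5}: (exp(-2*I*pi/7))*(exp(-4*I*pi/7)), {6}: (exp(6*I*pi/7))*(exp(-2*I*pi/7))
so (chi_4 * chi_1) takes values
  {0} -> 1, {1} -> exp(-4*I*pi/7), {2} -> exp(6*I*pi/7), {3} -> exp(2*I*pi/7), {4} -> exp(-2*I*pi/7), {5} -> exp(-6*I*pi/7), {6} -> exp(4*I*pi/7).
Now take the inner product of this character with each irreducible chi from the table, <chi_4*chi_1, chi> = (1/7) sum_C |C| (chi_4*chi_1)(C) conj(chi(C)):
  <chi_4*chi_1, chi_0> = (1/7)[1*(1)*conj(1) + 1*(exp(-4*I*pi/7))*conj(1) + 1*(exp(6*I*pi/7))*conj(1) + 1*(exp(2*I*pi/7))*conj(1) + 1*(exp(-2*I*pi/7))*conj(1) + 1*(exp(-6*I*pi/7))*conj(1) + 1*(exp(4*I*pi/7))*conj(1)]
      = (1/7)[(1) + (exp(-4*I*pi/7)) + (exp(6*I*pi/7)) + (exp(2*I*pi/7)) + (exp(-2*I*pi/7)) + (exp(-6*I*pi/7)) + (exp(4*I*pi/7))] = 0/7 = 0
  <chi_4*chi_1, chi_1> = (1/7)[1*(1)*conj(1) + 1*(exp(-4*I*pi/7))*conj(exp(2*I*pi/7)) + 1*(exp(6*I*pi/7))*conj(exp(4*I*pi/7)) + 1*(exp(2*I*pi/7))*conj(exp(6*I*pi/7)) + 1*(exp(-2*I*pi/7))*conj(exp(-6*I*pi/7)) + 1*(exp(-6*I*pi/7))*conj(exp(-4*I*pi/7)) + 1*(exp(4*I*pi/7))*conj(exp(-2*I*pi/7))]
      = (1/7)[(1) + (exp(-6*I*pi/7)) + (exp(2*I*pi/7)) + (exp(-4*I*pi/7)) + (exp(4*I*pi/7)) + (exp(-2*I*pi/7)) + (exp(6*I*pi/7))] = 0/7 = 0
  <chi_4*chi_1, chi_2> = (1/7)[1*(1)*conj(1) + 1*(exp(-4*I*pi/7))*conj(exp(4*I*pi/7)) + 1*(exp(6*I*pi/7))*conj(exp(-6*I*pi/7)) + 1*(exp(2*I*pi/7))*conj(exp(-2*I*pi/7)) + 1*(exp(-2*I*pi/7))*conj(exp(2*I*pi/7)) + 1*(exp(-6*I*pi/7))*conj(exp(6*I*pi/7)) + 1*(exp(4*I*pi/7))*conj(exp(-4*I*pi/7))]
      = (1/7)[(1) + (exp(6*I*pi/7)) + (exp(-2*I*pi/7)) + (exp(4*I*pi/7)) + (exp(-4*I*pi/7)) + (exp(2*I*pi/7)) + (exp(-6*I*pi/7))] = 0/7 = 0
  <chi_4*chi_1, chi_3> = (1/7)[1*(1)*conj(1) + 1*(exp(-4*I*pi/7))*conj(exp(6*I*pi/7)) + 1*(exp(6*I*pi/7))*conj(exp(-2*I*pi/7)) + 1*(exp(2*I*pi/7))*conj(exp(4*I*pi/7)) + 1*(exp(-2*I*pi/7))*conj(exp(-4*I*pi/7)) + 1*(exp(-6*I*pi/7))*conj(exp(2*I*pi/7)) + 1*(exp(4*I*pi/7))*conj(exp(-6*I*pi/7))]
      = (1/7)[(1) + (exp(4*I*pi/7)) + (exp(-6*I*pi/7)) + (exp(-2*I*pi/7)) + (exp(2*I*pi/7)) + (exp(6*I*pi/7)) + (exp(-4*I*pi/7))] = 0/7 = 0
  <chi_4*chi_1, chi_4> = (1/7)[1*(1)*conj(1) + 1*(exp(-4*I*pi/7))*conj(exp(-6*I*pi/7)) + 1*(exp(6*I*pi/7))*conj(exp(2*I*pi/7)) + 1*(exp(2*I*pi/7))*conj(exp(-4*I*pi/7)) + 1*(exp(-2*I*pi/7))*conj(exp(4*I*pi/7)) + 1*(exp(-6*I*pi/7))*conj(exp(-2*I*pi/7)) + 1*(exp(4*I*pi/7))*conj(exp(6*I*pi/7))]
      = (1/7)[(1) + (exp(2*I*pi/7)) + (exp(4*I*pi/7)) + (exp(6*I*pi/7)) + (exp(-6*I*pi/7)) + (exp(-4*I*pi/7)) + (exp(-2*I*pi/7))] = 0/7 = 0
  <chi_4*chi_1, chi_5> = (1/7)[1*(1)*conj(1) + 1*(exp(-4*I*pi/7))*conj(exp(-4*I*pi/7)) + 1*(exp(6*I*pi/7))*conj(exp(6*I*pi/7)) + 1*(exp(2*I*pi/7))*conj(exp(2*I*pi/7)) + 1*(exp(-2*I*pi/7))*conj(exp(-2*I*pi/7)) + 1*(exp(-6*I*pi/7))*conj(exp(-6*I*pi/7)) + 1*(exp(4*I*pi/7))*conj(exp(4*I*pi/7))]
      = (1/7)[(1) + (1) + (1) + (1) + (1) + (1) + (1)] = 7/7 = 1
  <chi_4*chi_1, chi_6> = (1/7)[1*(1)*conj(1) + 1*(exp(-4*I*pi/7))*conj(exp(-2*I*pi/7)) + 1*(exp(6*I*pi/7))*conj(exp(-4*I*pi/7)) + 1*(exp(2*I*pi/7))*conj(exp(-6*I*pi/7)) + 1*(exp(-2*I*pi/7))*conj(exp(6*I*pi/7)) + 1*(exp(-6*I*pi/7))*conj(exp(4*I*pi/7)) + 1*(exp(4*I*pi/7))*conj(exp(2*I*pi/7))]
      = (1/7)[(1) + (exp(-2*I*pi/7)) + (exp(-4*I*pi/7)) + (exp(-6*I*pi/7)) + (exp(6*I*pi/7)) + (exp(4*I*pi/7)) + (exp(2*I*pi/7))] = 0/7 = 0
(Exp terms are combined using exp(i*s)*conj(exp(i*t)) = exp(i*(s-t)), and sums of them are collapsed using the identity that for every m > 1 the m distinct m-th roots of unity sum to 0, e.g. 1 + exp(2*I*pi/3) + exp(-2*I*pi/3) = 0.)
Hence the multiplicities are chi_5: 1. Dimension check: dim(chi_4)*dim(chi_1) = 1*1 = 1 and sum (mult * dim) = 1*1 = 1.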